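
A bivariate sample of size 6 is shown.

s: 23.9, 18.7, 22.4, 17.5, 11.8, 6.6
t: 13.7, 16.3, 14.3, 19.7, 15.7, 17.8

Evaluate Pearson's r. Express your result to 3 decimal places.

-0.541

n = 6, Σs = 100.9, Σt = 97.5, Σs² = 1911.71, Σt² = 1609.29, Σst = 1600.05
nΣst − ΣsΣt = 9600.3 − 9837.75 = -237.45
nΣs² − (Σs)² = 11470.26 − 10180.81 = 1289.45; nΣt² − (Σt)² = 9655.74 − 9506.25 = 149.49
r = -237.45 / √(1289.45 × 149.49) = -237.45 / 439.0443 ≈ -0.541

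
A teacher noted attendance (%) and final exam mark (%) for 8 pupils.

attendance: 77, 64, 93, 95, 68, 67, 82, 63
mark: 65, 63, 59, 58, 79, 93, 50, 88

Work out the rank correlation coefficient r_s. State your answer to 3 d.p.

Rank attendance: 5, 2, 7, 8, 4, 3, 6, 1
Rank mark: 5, 4, 3, 2, 6, 8, 1, 7
d = rank(attendance) − rank(mark): 0, -2, 4, 6, -2, -5, 5, -6; Σd² = 146
ρ = 1 − 6Σd² / [n(n²−1)] = 1 − 6×146 / (8×63) = 1 − 876/504 ≈ -0.738

-0.738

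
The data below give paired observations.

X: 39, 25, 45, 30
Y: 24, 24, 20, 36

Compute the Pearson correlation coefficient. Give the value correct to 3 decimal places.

n = 4, ΣX = 139, ΣY = 104, ΣX² = 5071, ΣY² = 2848, ΣXY = 3516
nΣXY − ΣXΣY = 14064 − 14456 = -392
nΣX² − (ΣX)² = 20284 − 19321 = 963; nΣY² − (ΣY)² = 11392 − 10816 = 576
r = -392 / √(963 × 576) = -392 / 744.7738 ≈ -0.526

-0.526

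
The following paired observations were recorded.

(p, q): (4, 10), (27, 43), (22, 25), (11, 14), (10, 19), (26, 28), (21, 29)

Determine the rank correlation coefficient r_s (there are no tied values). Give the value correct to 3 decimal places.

Rank p: 1, 7, 5, 3, 2, 6, 4
Rank q: 1, 7, 4, 2, 3, 5, 6
d = rank(p) − rank(q): 0, 0, 1, 1, -1, 1, -2; Σd² = 8
ρ = 1 − 6Σd² / [n(n²−1)] = 1 − 6×8 / (7×48) = 1 − 48/336 ≈ 0.857

0.857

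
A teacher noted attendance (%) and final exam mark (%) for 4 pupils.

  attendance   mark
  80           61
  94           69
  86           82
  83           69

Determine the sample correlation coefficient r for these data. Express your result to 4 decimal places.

0.3136

n = 4, Σx = 343, Σy = 281, Σx² = 29521, Σy² = 19967, Σxy = 24145
nΣxy − ΣxΣy = 96580 − 96383 = 197
nΣx² − (Σx)² = 118084 − 117649 = 435; nΣy² − (Σy)² = 79868 − 78961 = 907
r = 197 / √(435 × 907) = 197 / 628.1282 ≈ 0.3136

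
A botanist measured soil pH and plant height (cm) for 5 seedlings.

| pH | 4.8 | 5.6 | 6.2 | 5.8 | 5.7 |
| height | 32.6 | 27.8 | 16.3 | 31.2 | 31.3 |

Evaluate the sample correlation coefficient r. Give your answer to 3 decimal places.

-0.709

n = 5, Σx = 28.1, Σy = 139.2, Σx² = 158.97, Σy² = 4054.42, Σxy = 772.59
nΣxy − ΣxΣy = 3862.95 − 3911.52 = -48.57
nΣx² − (Σx)² = 794.85 − 789.61 = 5.24; nΣy² − (Σy)² = 20272.1 − 19376.64 = 895.46
r = -48.57 / √(5.24 × 895.46) = -48.57 / 68.4997 ≈ -0.709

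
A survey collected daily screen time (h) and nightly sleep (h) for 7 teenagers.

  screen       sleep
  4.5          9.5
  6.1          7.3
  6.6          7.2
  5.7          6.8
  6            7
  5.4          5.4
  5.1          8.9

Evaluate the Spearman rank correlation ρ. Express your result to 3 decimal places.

-0.321

Rank screen: 1, 6, 7, 4, 5, 3, 2
Rank sleep: 7, 5, 4, 2, 3, 1, 6
d = rank(screen) − rank(sleep): -6, 1, 3, 2, 2, 2, -4; Σd² = 74
ρ = 1 − 6Σd² / [n(n²−1)] = 1 − 6×74 / (7×48) = 1 − 444/336 ≈ -0.321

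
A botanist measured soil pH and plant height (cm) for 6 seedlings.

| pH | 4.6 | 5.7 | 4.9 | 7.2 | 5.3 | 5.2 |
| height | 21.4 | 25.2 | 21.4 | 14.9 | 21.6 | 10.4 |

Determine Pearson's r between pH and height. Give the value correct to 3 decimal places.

n = 6, Σx = 32.9, Σy = 114.9, Σx² = 184.63, Σy² = 2347.69, Σxy = 622.78
nΣxy − ΣxΣy = 3736.68 − 3780.21 = -43.53
nΣx² − (Σx)² = 1107.78 − 1082.41 = 25.37; nΣy² − (Σy)² = 14086.14 − 13202.01 = 884.13
r = -43.53 / √(25.37 × 884.13) = -43.53 / 149.7677 ≈ -0.291

-0.291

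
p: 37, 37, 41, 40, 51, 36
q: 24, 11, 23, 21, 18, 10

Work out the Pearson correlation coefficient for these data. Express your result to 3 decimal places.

n = 6, Σp = 242, Σq = 107, Σp² = 9916, Σq² = 2091, Σpq = 4356
nΣpq − ΣpΣq = 26136 − 25894 = 242
nΣp² − (Σp)² = 59496 − 58564 = 932; nΣq² − (Σq)² = 12546 − 11449 = 1097
r = 242 / √(932 × 1097) = 242 / 1011.1400 ≈ 0.239

0.239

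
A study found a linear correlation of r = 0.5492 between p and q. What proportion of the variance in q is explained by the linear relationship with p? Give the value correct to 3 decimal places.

0.302

r² = (0.5492)² = 0.302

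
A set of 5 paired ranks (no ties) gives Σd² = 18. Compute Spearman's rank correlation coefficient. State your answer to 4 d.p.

0.1000

ρ = 1 − 6Σd² / [n(n²−1)] = 1 − 6×18 / (5×24)
  = 1 − 108/120 = 1 − 0.90000 ≈ 0.1000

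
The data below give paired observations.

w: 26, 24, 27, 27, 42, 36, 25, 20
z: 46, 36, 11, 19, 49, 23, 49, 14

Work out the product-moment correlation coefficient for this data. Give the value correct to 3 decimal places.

0.317

n = 8, Σw = 227, Σz = 247, Σw² = 6795, Σz² = 9421, Σwz = 7261
nΣwz − ΣwΣz = 58088 − 56069 = 2019
nΣw² − (Σw)² = 54360 − 51529 = 2831; nΣz² − (Σz)² = 75368 − 61009 = 14359
r = 2019 / √(2831 × 14359) = 2019 / 6375.7611 ≈ 0.317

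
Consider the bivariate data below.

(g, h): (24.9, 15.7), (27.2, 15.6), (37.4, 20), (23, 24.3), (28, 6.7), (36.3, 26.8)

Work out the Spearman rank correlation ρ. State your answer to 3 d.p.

Rank g: 2, 3, 6, 1, 4, 5
Rank h: 3, 2, 4, 5, 1, 6
d = rank(g) − rank(h): -1, 1, 2, -4, 3, -1; Σd² = 32
ρ = 1 − 6Σd² / [n(n²−1)] = 1 − 6×32 / (6×35) = 1 − 192/210 ≈ 0.086

0.086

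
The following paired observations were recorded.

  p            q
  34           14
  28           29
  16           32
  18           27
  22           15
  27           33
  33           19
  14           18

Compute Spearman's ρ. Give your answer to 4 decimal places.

Rank p: 8, 6, 2, 3, 4, 5, 7, 1
Rank q: 1, 6, 7, 5, 2, 8, 4, 3
d = rank(p) − rank(q): 7, 0, -5, -2, 2, -3, 3, -2; Σd² = 104
ρ = 1 − 6Σd² / [n(n²−1)] = 1 − 6×104 / (8×63) = 1 − 624/504 ≈ -0.2381

-0.2381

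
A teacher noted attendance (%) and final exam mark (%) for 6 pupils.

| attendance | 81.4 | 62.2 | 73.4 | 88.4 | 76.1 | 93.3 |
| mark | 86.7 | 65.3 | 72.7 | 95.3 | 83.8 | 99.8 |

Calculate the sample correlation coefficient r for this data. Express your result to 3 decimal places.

n = 6, Σx = 474.8, Σy = 503.6, Σx² = 38193.02, Σy² = 43130.84, Σxy = 40568.26
nΣxy − ΣxΣy = 243409.56 − 239109.28 = 4300.28
nΣx² − (Σx)² = 229158.12 − 225435.04 = 3723.08; nΣy² − (Σy)² = 258785.04 − 253612.96 = 5172.08
r = 4300.28 / √(3723.08 × 5172.08) = 4300.28 / 4388.1736 ≈ 0.980

0.980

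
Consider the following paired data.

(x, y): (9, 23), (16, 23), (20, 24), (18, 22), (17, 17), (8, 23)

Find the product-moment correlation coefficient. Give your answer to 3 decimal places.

-0.191

n = 6, Σx = 88, Σy = 132, Σx² = 1414, Σy² = 2936, Σxy = 1924
nΣxy − ΣxΣy = 11544 − 11616 = -72
nΣx² − (Σx)² = 8484 − 7744 = 740; nΣy² − (Σy)² = 17616 − 17424 = 192
r = -72 / √(740 × 192) = -72 / 376.9350 ≈ -0.191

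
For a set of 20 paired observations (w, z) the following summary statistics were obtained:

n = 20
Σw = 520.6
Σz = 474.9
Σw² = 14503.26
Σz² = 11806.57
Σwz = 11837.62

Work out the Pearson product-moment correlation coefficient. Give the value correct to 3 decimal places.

-0.738

r = (nΣwz − ΣwΣz) / √[(nΣw² − (Σw)²)(nΣz² − (Σz)²)]
Numerator: 20×11837.62 − 520.6×474.9 = -10480.54
Denominator: √[(290065.2 − 271024.36)(236131.4 − 225530.01)] = √[19040.84 × 10601.39] = 14207.7222
r = -10480.54 / 14207.7222 ≈ -0.738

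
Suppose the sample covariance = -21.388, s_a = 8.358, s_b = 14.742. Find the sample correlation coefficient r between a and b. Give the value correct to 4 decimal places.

-0.1736

r = Cov(a,b) / (s_a · s_b) = -21.388 / (8.358 × 14.742)
  = -21.388 / 123.2136 ≈ -0.1736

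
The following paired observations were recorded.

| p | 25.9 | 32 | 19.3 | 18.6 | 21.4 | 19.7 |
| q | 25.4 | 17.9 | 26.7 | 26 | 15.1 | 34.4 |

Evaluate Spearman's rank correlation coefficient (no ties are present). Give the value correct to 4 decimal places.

Rank p: 5, 6, 2, 1, 4, 3
Rank q: 3, 2, 5, 4, 1, 6
d = rank(p) − rank(q): 2, 4, -3, -3, 3, -3; Σd² = 56
ρ = 1 − 6Σd² / [n(n²−1)] = 1 − 6×56 / (6×35) = 1 − 336/210 ≈ -0.6000

-0.6000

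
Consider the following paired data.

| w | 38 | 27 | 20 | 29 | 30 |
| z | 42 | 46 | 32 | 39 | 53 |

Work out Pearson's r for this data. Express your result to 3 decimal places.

n = 5, Σw = 144, Σz = 212, Σw² = 4314, Σz² = 9234, Σwz = 6199
nΣwz − ΣwΣz = 30995 − 30528 = 467
nΣw² − (Σw)² = 21570 − 20736 = 834; nΣz² − (Σz)² = 46170 − 44944 = 1226
r = 467 / √(834 × 1226) = 467 / 1011.1795 ≈ 0.462

0.462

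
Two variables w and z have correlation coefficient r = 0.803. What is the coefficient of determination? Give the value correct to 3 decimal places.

r² = (0.803)² = 0.645

0.645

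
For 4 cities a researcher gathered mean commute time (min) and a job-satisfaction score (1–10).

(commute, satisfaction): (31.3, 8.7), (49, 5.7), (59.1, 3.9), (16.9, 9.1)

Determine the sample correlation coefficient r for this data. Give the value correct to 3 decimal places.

n = 4, Σx = 156.3, Σy = 27.4, Σx² = 7159.11, Σy² = 206.2, Σxy = 935.89
nΣxy − ΣxΣy = 3743.56 − 4282.62 = -539.06
nΣx² − (Σx)² = 28636.44 − 24429.69 = 4206.75; nΣy² − (Σy)² = 824.8 − 750.76 = 74.04
r = -539.06 / √(4206.75 × 74.04) = -539.06 / 558.0930 ≈ -0.966

-0.966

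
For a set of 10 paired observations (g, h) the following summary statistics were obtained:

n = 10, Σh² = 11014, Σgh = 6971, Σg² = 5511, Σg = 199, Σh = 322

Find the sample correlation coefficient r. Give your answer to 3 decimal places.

r = (nΣgh − ΣgΣh) / √[(nΣg² − (Σg)²)(nΣh² − (Σh)²)]
Numerator: 10×6971 − 199×322 = 5632
Denominator: √[(55110 − 39601)(110140 − 103684)] = √[15509 × 6456] = 10006.3032
r = 5632 / 10006.3032 ≈ 0.563

0.563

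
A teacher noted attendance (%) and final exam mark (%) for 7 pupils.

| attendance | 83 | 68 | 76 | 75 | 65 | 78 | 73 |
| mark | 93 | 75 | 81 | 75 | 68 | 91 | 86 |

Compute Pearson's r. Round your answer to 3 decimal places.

n = 7, Σx = 518, Σy = 569, Σx² = 38552, Σy² = 46761, Σxy = 42396
nΣxy − ΣxΣy = 296772 − 294742 = 2030
nΣx² − (Σx)² = 269864 − 268324 = 1540; nΣy² − (Σy)² = 327327 − 323761 = 3566
r = 2030 / √(1540 × 3566) = 2030 / 2343.4248 ≈ 0.866

0.866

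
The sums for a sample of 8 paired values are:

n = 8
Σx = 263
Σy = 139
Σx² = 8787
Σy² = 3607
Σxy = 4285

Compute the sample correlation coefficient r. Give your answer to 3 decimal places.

-0.695

r = (nΣxy − ΣxΣy) / √[(nΣx² − (Σx)²)(nΣy² − (Σy)²)]
Numerator: 8×4285 − 263×139 = -2277
Denominator: √[(70296 − 69169)(28856 − 19321)] = √[1127 × 9535] = 3278.1008
r = -2277 / 3278.1008 ≈ -0.695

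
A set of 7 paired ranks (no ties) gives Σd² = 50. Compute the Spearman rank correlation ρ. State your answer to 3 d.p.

ρ = 1 − 6Σd² / [n(n²−1)] = 1 − 6×50 / (7×48)
  = 1 − 300/336 = 1 − 0.8929 ≈ 0.107

0.107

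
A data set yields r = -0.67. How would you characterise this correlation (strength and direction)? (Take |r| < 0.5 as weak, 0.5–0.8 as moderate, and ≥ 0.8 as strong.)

moderate negative

r = -0.67 < 0 so the relationship is negative.
|r| = 0.67, which falls in the moderate range.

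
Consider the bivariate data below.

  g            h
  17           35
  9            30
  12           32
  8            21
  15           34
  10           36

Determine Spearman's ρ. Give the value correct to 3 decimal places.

0.657

Rank g: 6, 2, 4, 1, 5, 3
Rank h: 5, 2, 3, 1, 4, 6
d = rank(g) − rank(h): 1, 0, 1, 0, 1, -3; Σd² = 12
ρ = 1 − 6Σd² / [n(n²−1)] = 1 − 6×12 / (6×35) = 1 − 72/210 ≈ 0.657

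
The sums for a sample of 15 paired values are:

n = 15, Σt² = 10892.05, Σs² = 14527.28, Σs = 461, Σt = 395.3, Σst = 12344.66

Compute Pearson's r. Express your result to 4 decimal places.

0.4742

r = (nΣst − ΣsΣt) / √[(nΣs² − (Σs)²)(nΣt² − (Σt)²)]
Numerator: 15×12344.66 − 461×395.3 = 2936.6
Denominator: √[(217909.2 − 212521)(163380.75 − 156262.09)] = √[5388.2 × 7118.66] = 6193.2838
r = 2936.6 / 6193.2838 ≈ 0.4742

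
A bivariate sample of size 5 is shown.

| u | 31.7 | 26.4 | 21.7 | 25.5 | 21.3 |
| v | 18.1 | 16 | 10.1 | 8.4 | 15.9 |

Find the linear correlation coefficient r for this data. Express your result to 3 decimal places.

0.477

n = 5, Σu = 126.6, Σv = 68.5, Σu² = 3276.68, Σv² = 1008.99, Σuv = 1768.21
nΣuv − ΣuΣv = 8841.05 − 8672.1 = 168.95
nΣu² − (Σu)² = 16383.4 − 16027.56 = 355.84; nΣv² − (Σv)² = 5044.95 − 4692.25 = 352.7
r = 168.95 / √(355.84 × 352.7) = 168.95 / 354.2665 ≈ 0.477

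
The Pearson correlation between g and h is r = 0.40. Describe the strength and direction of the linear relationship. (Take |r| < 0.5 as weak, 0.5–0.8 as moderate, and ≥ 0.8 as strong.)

r = 0.40 > 0 so the relationship is positive.
|r| = 0.40, which falls in the weak range.

weak positive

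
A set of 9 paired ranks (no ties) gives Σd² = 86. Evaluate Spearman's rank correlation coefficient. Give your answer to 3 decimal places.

ρ = 1 − 6Σd² / [n(n²−1)] = 1 − 6×86 / (9×80)
  = 1 − 516/720 = 1 − 0.7167 ≈ 0.283

0.283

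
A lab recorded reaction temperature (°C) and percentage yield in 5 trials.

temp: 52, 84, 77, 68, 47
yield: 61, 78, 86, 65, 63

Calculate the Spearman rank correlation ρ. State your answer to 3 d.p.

0.800

Rank temp: 2, 5, 4, 3, 1
Rank yield: 1, 4, 5, 3, 2
d = rank(temp) − rank(yield): 1, 1, -1, 0, -1; Σd² = 4
ρ = 1 − 6Σd² / [n(n²−1)] = 1 − 6×4 / (5×24) = 1 − 24/120 ≈ 0.800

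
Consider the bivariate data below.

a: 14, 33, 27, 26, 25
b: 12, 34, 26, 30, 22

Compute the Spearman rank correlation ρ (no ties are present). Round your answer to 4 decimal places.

Rank a: 1, 5, 4, 3, 2
Rank b: 1, 5, 3, 4, 2
d = rank(a) − rank(b): 0, 0, 1, -1, 0; Σd² = 2
ρ = 1 − 6Σd² / [n(n²−1)] = 1 − 6×2 / (5×24) = 1 − 12/120 ≈ 0.9000

0.9000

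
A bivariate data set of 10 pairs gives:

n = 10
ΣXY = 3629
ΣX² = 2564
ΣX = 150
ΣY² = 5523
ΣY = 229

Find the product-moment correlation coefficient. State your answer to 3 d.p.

r = (nΣXY − ΣXΣY) / √[(nΣX² − (ΣX)²)(nΣY² − (ΣY)²)]
Numerator: 10×3629 − 150×229 = 1940
Denominator: √[(25640 − 22500)(55230 − 52441)] = √[3140 × 2789] = 2959.3006
r = 1940 / 2959.3006 ≈ 0.656

0.656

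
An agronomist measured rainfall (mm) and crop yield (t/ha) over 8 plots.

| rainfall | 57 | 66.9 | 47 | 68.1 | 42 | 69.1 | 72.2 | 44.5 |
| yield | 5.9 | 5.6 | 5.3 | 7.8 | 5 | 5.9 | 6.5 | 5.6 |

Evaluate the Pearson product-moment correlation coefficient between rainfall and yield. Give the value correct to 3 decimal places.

n = 8, Σx = 466.8, Σy = 47.6, Σx² = 28303.12, Σy² = 288.52, Σxy = 2827.41
nΣxy − ΣxΣy = 22619.28 − 22219.68 = 399.6
nΣx² − (Σx)² = 226424.96 − 217902.24 = 8522.72; nΣy² − (Σy)² = 2308.16 − 2265.76 = 42.4
r = 399.6 / √(8522.72 × 42.4) = 399.6 / 601.1350 ≈ 0.665

0.665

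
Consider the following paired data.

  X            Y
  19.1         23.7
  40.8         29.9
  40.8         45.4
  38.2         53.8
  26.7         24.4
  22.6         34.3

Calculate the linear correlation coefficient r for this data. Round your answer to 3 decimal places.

n = 6, ΣX = 188.2, ΣY = 211.5, ΣX² = 6376.98, ΣY² = 8183.15, ΣXY = 7006.73
nΣXY − ΣXΣY = 42040.38 − 39804.3 = 2236.08
nΣX² − (ΣX)² = 38261.88 − 35419.24 = 2842.64; nΣY² − (ΣY)² = 49098.9 − 44732.25 = 4366.65
r = 2236.08 / √(2842.64 × 4366.65) = 2236.08 / 3523.1824 ≈ 0.635

0.635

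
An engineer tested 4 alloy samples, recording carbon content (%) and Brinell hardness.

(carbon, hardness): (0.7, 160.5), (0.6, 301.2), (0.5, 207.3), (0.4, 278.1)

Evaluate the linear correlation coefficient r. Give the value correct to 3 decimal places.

-0.517

n = 4, Σx = 2.2, Σy = 947.1, Σx² = 1.26, Σy² = 236794.59, Σxy = 507.96
nΣxy − ΣxΣy = 2031.84 − 2083.62 = -51.78
nΣx² − (Σx)² = 5.04 − 4.84 = 0.2; nΣy² − (Σy)² = 947178.36 − 896998.41 = 50179.95
r = -51.78 / √(0.2 × 50179.95) = -51.78 / 100.1798 ≈ -0.517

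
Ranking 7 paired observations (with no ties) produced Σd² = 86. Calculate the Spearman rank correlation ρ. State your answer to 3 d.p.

ρ = 1 − 6Σd² / [n(n²−1)] = 1 − 6×86 / (7×48)
  = 1 − 516/336 = 1 − 1.5357 ≈ -0.536

-0.536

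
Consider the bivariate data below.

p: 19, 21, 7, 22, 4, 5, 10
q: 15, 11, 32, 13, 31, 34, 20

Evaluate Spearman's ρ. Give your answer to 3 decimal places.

Rank p: 5, 6, 3, 7, 1, 2, 4
Rank q: 3, 1, 6, 2, 5, 7, 4
d = rank(p) − rank(q): 2, 5, -3, 5, -4, -5, 0; Σd² = 104
ρ = 1 − 6Σd² / [n(n²−1)] = 1 − 6×104 / (7×48) = 1 − 624/336 ≈ -0.857

-0.857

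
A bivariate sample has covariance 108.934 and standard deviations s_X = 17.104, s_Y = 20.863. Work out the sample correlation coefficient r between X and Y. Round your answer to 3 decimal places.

0.305

r = Cov(X,Y) / (s_X · s_Y) = 108.934 / (17.104 × 20.863)
  = 108.934 / 356.8408 ≈ 0.305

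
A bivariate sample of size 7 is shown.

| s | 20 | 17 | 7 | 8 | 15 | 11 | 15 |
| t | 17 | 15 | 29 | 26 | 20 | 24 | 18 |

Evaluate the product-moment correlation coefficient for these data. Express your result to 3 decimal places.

-0.943

n = 7, Σs = 93, Σt = 149, Σs² = 1373, Σt² = 3331, Σst = 1840
nΣst − ΣsΣt = 12880 − 13857 = -977
nΣs² − (Σs)² = 9611 − 8649 = 962; nΣt² − (Σt)² = 23317 − 22201 = 1116
r = -977 / √(962 × 1116) = -977 / 1036.1428 ≈ -0.943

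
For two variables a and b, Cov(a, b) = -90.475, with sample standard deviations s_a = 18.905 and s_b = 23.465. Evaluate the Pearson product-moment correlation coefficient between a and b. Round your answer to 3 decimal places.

r = Cov(a,b) / (s_a · s_b) = -90.475 / (18.905 × 23.465)
  = -90.475 / 443.6058 ≈ -0.204

-0.204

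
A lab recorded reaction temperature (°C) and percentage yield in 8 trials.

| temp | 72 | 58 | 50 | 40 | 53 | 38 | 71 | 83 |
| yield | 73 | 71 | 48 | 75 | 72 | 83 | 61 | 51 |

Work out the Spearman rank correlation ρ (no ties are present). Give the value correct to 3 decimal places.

Rank temp: 7, 5, 3, 2, 4, 1, 6, 8
Rank yield: 6, 4, 1, 7, 5, 8, 3, 2
d = rank(temp) − rank(yield): 1, 1, 2, -5, -1, -7, 3, 6; Σd² = 126
ρ = 1 − 6Σd² / [n(n²−1)] = 1 − 6×126 / (8×63) = 1 − 756/504 ≈ -0.500

-0.500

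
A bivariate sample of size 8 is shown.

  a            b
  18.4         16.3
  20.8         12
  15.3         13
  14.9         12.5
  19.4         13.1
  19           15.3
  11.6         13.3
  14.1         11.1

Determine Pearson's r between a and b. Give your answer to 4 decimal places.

0.3023

n = 8, Σa = 133.5, Σb = 106.6, Σa² = 2298.03, Σb² = 1440.74, Σab = 1790.3
nΣab − ΣaΣb = 14322.4 − 14231.1 = 91.3
nΣa² − (Σa)² = 18384.24 − 17822.25 = 561.99; nΣb² − (Σb)² = 11525.92 − 11363.56 = 162.36
r = 91.3 / √(561.99 × 162.36) = 91.3 / 302.0674 ≈ 0.3023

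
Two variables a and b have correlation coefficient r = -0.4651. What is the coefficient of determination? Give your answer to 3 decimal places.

r² = (-0.4651)² = 0.216

0.216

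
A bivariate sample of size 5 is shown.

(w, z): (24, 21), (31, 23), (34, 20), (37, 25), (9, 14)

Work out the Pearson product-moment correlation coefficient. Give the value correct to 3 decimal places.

n = 5, Σw = 135, Σz = 103, Σw² = 4143, Σz² = 2191, Σwz = 2948
nΣwz − ΣwΣz = 14740 − 13905 = 835
nΣw² − (Σw)² = 20715 − 18225 = 2490; nΣz² − (Σz)² = 10955 − 10609 = 346
r = 835 / √(2490 × 346) = 835 / 928.1918 ≈ 0.900

0.900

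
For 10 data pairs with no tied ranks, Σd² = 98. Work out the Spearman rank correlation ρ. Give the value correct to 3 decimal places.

ρ = 1 − 6Σd² / [n(n²−1)] = 1 − 6×98 / (10×99)
  = 1 − 588/990 = 1 − 0.5939 ≈ 0.406

0.406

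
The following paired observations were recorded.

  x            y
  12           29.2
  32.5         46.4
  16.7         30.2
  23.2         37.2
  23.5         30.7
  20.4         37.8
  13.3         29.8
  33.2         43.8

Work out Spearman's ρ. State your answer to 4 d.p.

0.8810

Rank x: 1, 7, 3, 5, 6, 4, 2, 8
Rank y: 1, 8, 3, 5, 4, 6, 2, 7
d = rank(x) − rank(y): 0, -1, 0, 0, 2, -2, 0, 1; Σd² = 10
ρ = 1 − 6Σd² / [n(n²−1)] = 1 − 6×10 / (8×63) = 1 − 60/504 ≈ 0.8810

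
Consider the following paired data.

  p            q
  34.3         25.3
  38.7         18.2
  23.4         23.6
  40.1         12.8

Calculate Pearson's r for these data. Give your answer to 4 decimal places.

-0.6923

n = 4, Σp = 136.5, Σq = 79.9, Σp² = 4829.75, Σq² = 1692.13, Σpq = 2637.65
nΣpq − ΣpΣq = 10550.6 − 10906.35 = -355.75
nΣp² − (Σp)² = 19319 − 18632.25 = 686.75; nΣq² − (Σq)² = 6768.52 − 6384.01 = 384.51
r = -355.75 / √(686.75 × 384.51) = -355.75 / 513.8699 ≈ -0.6923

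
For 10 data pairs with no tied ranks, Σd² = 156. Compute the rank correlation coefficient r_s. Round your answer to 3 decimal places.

0.055

ρ = 1 − 6Σd² / [n(n²−1)] = 1 − 6×156 / (10×99)
  = 1 − 936/990 = 1 − 0.9455 ≈ 0.055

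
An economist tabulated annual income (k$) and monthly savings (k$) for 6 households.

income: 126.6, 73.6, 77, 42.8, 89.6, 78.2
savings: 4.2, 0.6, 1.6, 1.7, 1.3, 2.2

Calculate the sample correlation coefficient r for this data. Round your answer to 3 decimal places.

0.702

n = 6, Σx = 487.8, Σy = 11.6, Σx² = 43348.76, Σy² = 29.98, Σxy = 1060.36
nΣxy − ΣxΣy = 6362.16 − 5658.48 = 703.68
nΣx² − (Σx)² = 260092.56 − 237948.84 = 22143.72; nΣy² − (Σy)² = 179.88 − 134.56 = 45.32
r = 703.68 / √(22143.72 × 45.32) = 703.68 / 1001.7751 ≈ 0.702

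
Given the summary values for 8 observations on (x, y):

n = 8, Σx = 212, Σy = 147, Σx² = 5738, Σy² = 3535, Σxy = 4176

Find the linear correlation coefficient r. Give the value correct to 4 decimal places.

0.8867

r = (nΣxy − ΣxΣy) / √[(nΣx² − (Σx)²)(nΣy² − (Σy)²)]
Numerator: 8×4176 − 212×147 = 2244
Denominator: √[(45904 − 44944)(28280 − 21609)] = √[960 × 6671] = 2530.6442
r = 2244 / 2530.6442 ≈ 0.8867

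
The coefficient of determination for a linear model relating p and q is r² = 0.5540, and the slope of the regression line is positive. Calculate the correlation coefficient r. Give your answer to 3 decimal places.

0.744

|r| = √0.5540 = 0.744
The association is positive, so r = 0.744.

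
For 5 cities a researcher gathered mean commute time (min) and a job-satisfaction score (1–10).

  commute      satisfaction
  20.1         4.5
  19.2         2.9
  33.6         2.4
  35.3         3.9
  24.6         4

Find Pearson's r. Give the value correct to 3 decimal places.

-0.281

n = 5, Σx = 132.8, Σy = 17.7, Σx² = 3752.86, Σy² = 65.63, Σxy = 462.84
nΣxy − ΣxΣy = 2314.2 − 2350.56 = -36.36
nΣx² − (Σx)² = 18764.3 − 17635.84 = 1128.46; nΣy² − (Σy)² = 328.15 − 313.29 = 14.86
r = -36.36 / √(1128.46 × 14.86) = -36.36 / 129.4948 ≈ -0.281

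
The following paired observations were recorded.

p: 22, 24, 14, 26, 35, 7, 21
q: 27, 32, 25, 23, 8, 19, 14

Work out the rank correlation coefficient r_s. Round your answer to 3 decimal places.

Rank p: 4, 5, 2, 6, 7, 1, 3
Rank q: 6, 7, 5, 4, 1, 3, 2
d = rank(p) − rank(q): -2, -2, -3, 2, 6, -2, 1; Σd² = 62
ρ = 1 − 6Σd² / [n(n²−1)] = 1 − 6×62 / (7×48) = 1 − 372/336 ≈ -0.107

-0.107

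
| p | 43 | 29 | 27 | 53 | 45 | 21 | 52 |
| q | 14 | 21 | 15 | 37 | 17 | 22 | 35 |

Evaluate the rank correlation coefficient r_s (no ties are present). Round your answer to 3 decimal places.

Rank p: 4, 3, 2, 7, 5, 1, 6
Rank q: 1, 4, 2, 7, 3, 5, 6
d = rank(p) − rank(q): 3, -1, 0, 0, 2, -4, 0; Σd² = 30
ρ = 1 − 6Σd² / [n(n²−1)] = 1 − 6×30 / (7×48) = 1 − 180/336 ≈ 0.464

0.464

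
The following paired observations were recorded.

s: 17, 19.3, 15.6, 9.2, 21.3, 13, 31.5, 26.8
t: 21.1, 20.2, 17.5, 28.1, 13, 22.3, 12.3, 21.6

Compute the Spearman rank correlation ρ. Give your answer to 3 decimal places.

-0.690

Rank s: 4, 5, 3, 1, 6, 2, 8, 7
Rank t: 5, 4, 3, 8, 2, 7, 1, 6
d = rank(s) − rank(t): -1, 1, 0, -7, 4, -5, 7, 1; Σd² = 142
ρ = 1 − 6Σd² / [n(n²−1)] = 1 − 6×142 / (8×63) = 1 − 852/504 ≈ -0.690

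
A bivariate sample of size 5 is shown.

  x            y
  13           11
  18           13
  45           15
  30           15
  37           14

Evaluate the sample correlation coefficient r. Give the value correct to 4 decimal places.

0.8510

n = 5, Σx = 143, Σy = 68, Σx² = 4787, Σy² = 936, Σxy = 2020
nΣxy − ΣxΣy = 10100 − 9724 = 376
nΣx² − (Σx)² = 23935 − 20449 = 3486; nΣy² − (Σy)² = 4680 − 4624 = 56
r = 376 / √(3486 × 56) = 376 / 441.8325 ≈ 0.8510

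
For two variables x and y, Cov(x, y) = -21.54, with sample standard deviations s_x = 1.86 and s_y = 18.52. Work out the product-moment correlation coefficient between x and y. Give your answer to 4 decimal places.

-0.6253

r = Cov(x,y) / (s_x · s_y) = -21.54 / (1.86 × 18.52)
  = -21.54 / 34.4472 ≈ -0.6253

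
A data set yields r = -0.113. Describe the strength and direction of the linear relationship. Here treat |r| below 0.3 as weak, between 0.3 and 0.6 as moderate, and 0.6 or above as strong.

r = -0.113 < 0 so the relationship is negative.
|r| = 0.113, which falls in the weak range.

weak negative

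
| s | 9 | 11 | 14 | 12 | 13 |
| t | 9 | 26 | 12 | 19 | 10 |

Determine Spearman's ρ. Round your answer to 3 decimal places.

Rank s: 1, 2, 5, 3, 4
Rank t: 1, 5, 3, 4, 2
d = rank(s) − rank(t): 0, -3, 2, -1, 2; Σd² = 18
ρ = 1 − 6Σd² / [n(n²−1)] = 1 − 6×18 / (5×24) = 1 − 108/120 ≈ 0.100

0.100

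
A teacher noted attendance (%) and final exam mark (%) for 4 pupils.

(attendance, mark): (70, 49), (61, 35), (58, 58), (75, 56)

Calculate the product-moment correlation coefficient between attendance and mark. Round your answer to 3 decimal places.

0.248

n = 4, Σx = 264, Σy = 198, Σx² = 17610, Σy² = 10126, Σxy = 13129
nΣxy − ΣxΣy = 52516 − 52272 = 244
nΣx² − (Σx)² = 70440 − 69696 = 744; nΣy² − (Σy)² = 40504 − 39204 = 1300
r = 244 / √(744 × 1300) = 244 / 983.4633 ≈ 0.248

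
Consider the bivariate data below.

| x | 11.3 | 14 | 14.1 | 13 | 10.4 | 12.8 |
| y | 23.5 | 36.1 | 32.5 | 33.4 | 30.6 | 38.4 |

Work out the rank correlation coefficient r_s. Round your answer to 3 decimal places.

0.429

Rank x: 2, 5, 6, 4, 1, 3
Rank y: 1, 5, 3, 4, 2, 6
d = rank(x) − rank(y): 1, 0, 3, 0, -1, -3; Σd² = 20
ρ = 1 − 6Σd² / [n(n²−1)] = 1 − 6×20 / (6×35) = 1 − 120/210 ≈ 0.429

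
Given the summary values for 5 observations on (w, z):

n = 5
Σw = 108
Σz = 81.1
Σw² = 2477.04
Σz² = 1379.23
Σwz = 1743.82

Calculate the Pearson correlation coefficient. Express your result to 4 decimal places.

-0.0828

r = (nΣwz − ΣwΣz) / √[(nΣw² − (Σw)²)(nΣz² − (Σz)²)]
Numerator: 5×1743.82 − 108×81.1 = -39.7
Denominator: √[(12385.2 − 11664)(6896.15 − 6577.21)] = √[721.2 × 318.94] = 479.6035
r = -39.7 / 479.6035 ≈ -0.0828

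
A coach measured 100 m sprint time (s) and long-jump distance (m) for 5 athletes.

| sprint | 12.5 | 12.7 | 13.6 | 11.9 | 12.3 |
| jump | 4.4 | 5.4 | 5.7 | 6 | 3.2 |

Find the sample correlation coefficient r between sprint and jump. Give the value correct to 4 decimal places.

n = 5, Σx = 63, Σy = 24.7, Σx² = 795.4, Σy² = 127.25, Σxy = 311.86
nΣxy − ΣxΣy = 1559.3 − 1556.1 = 3.2
nΣx² − (Σx)² = 3977 − 3969 = 8; nΣy² − (Σy)² = 636.25 − 610.09 = 26.16
r = 3.2 / √(8 × 26.16) = 3.2 / 14.4665 ≈ 0.2212

0.2212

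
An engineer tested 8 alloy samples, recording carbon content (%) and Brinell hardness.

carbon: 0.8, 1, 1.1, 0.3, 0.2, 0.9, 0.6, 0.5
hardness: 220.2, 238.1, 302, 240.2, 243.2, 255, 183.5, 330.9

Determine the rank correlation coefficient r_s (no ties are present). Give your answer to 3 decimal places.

Rank carbon: 5, 7, 8, 2, 1, 6, 4, 3
Rank hardness: 2, 3, 7, 4, 5, 6, 1, 8
d = rank(carbon) − rank(hardness): 3, 4, 1, -2, -4, 0, 3, -5; Σd² = 80
ρ = 1 − 6Σd² / [n(n²−1)] = 1 − 6×80 / (8×63) = 1 − 480/504 ≈ 0.048

0.048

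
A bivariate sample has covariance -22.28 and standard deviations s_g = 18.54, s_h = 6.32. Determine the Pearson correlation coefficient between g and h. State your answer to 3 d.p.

r = Cov(g,h) / (s_g · s_h) = -22.28 / (18.54 × 6.32)
  = -22.28 / 117.1728 ≈ -0.190

-0.190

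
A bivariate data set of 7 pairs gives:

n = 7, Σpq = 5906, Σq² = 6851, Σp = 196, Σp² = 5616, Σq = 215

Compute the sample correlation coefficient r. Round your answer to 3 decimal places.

-0.641

r = (nΣpq − ΣpΣq) / √[(nΣp² − (Σp)²)(nΣq² − (Σq)²)]
Numerator: 7×5906 − 196×215 = -798
Denominator: √[(39312 − 38416)(47957 − 46225)] = √[896 × 1732] = 1245.7415
r = -798 / 1245.7415 ≈ -0.641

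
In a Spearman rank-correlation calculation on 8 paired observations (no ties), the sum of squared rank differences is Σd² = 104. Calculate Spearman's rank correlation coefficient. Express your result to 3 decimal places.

-0.238

ρ = 1 − 6Σd² / [n(n²−1)] = 1 − 6×104 / (8×63)
  = 1 − 624/504 = 1 − 1.2381 ≈ -0.238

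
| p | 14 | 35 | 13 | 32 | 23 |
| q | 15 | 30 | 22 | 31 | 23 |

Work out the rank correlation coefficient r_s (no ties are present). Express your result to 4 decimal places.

0.8000

Rank p: 2, 5, 1, 4, 3
Rank q: 1, 4, 2, 5, 3
d = rank(p) − rank(q): 1, 1, -1, -1, 0; Σd² = 4
ρ = 1 − 6Σd² / [n(n²−1)] = 1 − 6×4 / (5×24) = 1 − 24/120 ≈ 0.8000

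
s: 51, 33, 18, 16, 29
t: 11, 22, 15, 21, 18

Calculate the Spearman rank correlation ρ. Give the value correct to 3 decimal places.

-0.300

Rank s: 5, 4, 2, 1, 3
Rank t: 1, 5, 2, 4, 3
d = rank(s) − rank(t): 4, -1, 0, -3, 0; Σd² = 26
ρ = 1 − 6Σd² / [n(n²−1)] = 1 − 6×26 / (5×24) = 1 − 156/120 ≈ -0.300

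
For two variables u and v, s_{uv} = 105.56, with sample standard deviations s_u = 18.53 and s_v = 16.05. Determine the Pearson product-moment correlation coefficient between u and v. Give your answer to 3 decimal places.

r = Cov(u,v) / (s_u · s_v) = 105.56 / (18.53 × 16.05)
  = 105.56 / 297.4065 ≈ 0.355

0.355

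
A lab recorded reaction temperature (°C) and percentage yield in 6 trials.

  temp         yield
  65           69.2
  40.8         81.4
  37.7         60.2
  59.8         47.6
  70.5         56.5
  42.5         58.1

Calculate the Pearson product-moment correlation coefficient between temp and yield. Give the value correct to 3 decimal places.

n = 6, Σx = 316.3, Σy = 373, Σx² = 17663.47, Σy² = 23872.26, Σxy = 19387.64
nΣxy − ΣxΣy = 116325.84 − 117979.9 = -1654.06
nΣx² − (Σx)² = 105980.82 − 100045.69 = 5935.13; nΣy² − (Σy)² = 143233.56 − 139129 = 4104.56
r = -1654.06 / √(5935.13 × 4104.56) = -1654.06 / 4935.6962 ≈ -0.335

-0.335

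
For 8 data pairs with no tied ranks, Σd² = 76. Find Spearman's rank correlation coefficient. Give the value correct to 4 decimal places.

ρ = 1 − 6Σd² / [n(n²−1)] = 1 − 6×76 / (8×63)
  = 1 − 456/504 = 1 − 0.90476 ≈ 0.0952

0.0952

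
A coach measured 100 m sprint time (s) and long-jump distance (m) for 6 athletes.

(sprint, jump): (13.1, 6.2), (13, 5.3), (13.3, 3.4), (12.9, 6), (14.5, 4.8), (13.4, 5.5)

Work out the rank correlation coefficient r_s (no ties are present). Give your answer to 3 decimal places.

-0.486

Rank sprint: 3, 2, 4, 1, 6, 5
Rank jump: 6, 3, 1, 5, 2, 4
d = rank(sprint) − rank(jump): -3, -1, 3, -4, 4, 1; Σd² = 52
ρ = 1 − 6Σd² / [n(n²−1)] = 1 − 6×52 / (6×35) = 1 − 312/210 ≈ -0.486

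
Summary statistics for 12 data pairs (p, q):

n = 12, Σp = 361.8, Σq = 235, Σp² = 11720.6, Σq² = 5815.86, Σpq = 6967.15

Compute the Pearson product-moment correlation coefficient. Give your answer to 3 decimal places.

r = (nΣpq − ΣpΣq) / √[(nΣp² − (Σp)²)(nΣq² − (Σq)²)]
Numerator: 12×6967.15 − 361.8×235 = -1417.2
Denominator: √[(140647.2 − 130899.24)(69790.32 − 55225)] = √[9747.96 × 14565.32] = 11915.6266
r = -1417.2 / 11915.6266 ≈ -0.119

-0.119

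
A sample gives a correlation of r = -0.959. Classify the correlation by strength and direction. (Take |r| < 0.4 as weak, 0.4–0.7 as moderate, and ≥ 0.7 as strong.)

strong negative

r = -0.959 < 0 so the relationship is negative.
|r| = 0.959, which falls in the strong range.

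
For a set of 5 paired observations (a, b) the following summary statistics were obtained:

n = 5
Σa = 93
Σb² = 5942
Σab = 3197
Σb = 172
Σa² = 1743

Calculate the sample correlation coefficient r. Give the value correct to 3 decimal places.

-0.121

r = (nΣab − ΣaΣb) / √[(nΣa² − (Σa)²)(nΣb² − (Σb)²)]
Numerator: 5×3197 − 93×172 = -11
Denominator: √[(8715 − 8649)(29710 − 29584)] = √[66 × 126] = 91.1921
r = -11 / 91.1921 ≈ -0.121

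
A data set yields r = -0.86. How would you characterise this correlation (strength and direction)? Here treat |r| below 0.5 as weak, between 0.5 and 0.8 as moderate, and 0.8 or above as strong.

strong negative

r = -0.86 < 0 so the relationship is negative.
|r| = 0.86, which falls in the strong range.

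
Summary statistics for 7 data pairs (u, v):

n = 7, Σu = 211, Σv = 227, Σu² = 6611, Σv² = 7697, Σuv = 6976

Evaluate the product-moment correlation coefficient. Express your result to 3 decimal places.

0.460

r = (nΣuv − ΣuΣv) / √[(nΣu² − (Σu)²)(nΣv² − (Σv)²)]
Numerator: 7×6976 − 211×227 = 935
Denominator: √[(46277 − 44521)(53879 − 51529)] = √[1756 × 2350] = 2031.4035
r = 935 / 2031.4035 ≈ 0.460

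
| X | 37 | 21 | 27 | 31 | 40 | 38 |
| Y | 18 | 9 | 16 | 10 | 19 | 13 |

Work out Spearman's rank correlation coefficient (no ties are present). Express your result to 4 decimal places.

0.7143

Rank X: 4, 1, 2, 3, 6, 5
Rank Y: 5, 1, 4, 2, 6, 3
d = rank(X) − rank(Y): -1, 0, -2, 1, 0, 2; Σd² = 10
ρ = 1 − 6Σd² / [n(n²−1)] = 1 − 6×10 / (6×35) = 1 − 60/210 ≈ 0.7143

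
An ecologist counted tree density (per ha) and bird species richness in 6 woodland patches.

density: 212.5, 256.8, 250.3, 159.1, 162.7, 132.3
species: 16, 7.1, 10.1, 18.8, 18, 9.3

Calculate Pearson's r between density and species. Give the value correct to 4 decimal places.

-0.4727

n = 6, Σx = 1173.7, Σy = 79.3, Σx² = 243039.97, Σy² = 1172.35, Σxy = 14901.38
nΣxy − ΣxΣy = 89408.28 − 93074.41 = -3666.13
nΣx² − (Σx)² = 1458239.82 − 1377571.69 = 80668.13; nΣy² − (Σy)² = 7034.1 − 6288.49 = 745.61
r = -3666.13 / √(80668.13 × 745.61) = -3666.13 / 7755.4474 ≈ -0.4727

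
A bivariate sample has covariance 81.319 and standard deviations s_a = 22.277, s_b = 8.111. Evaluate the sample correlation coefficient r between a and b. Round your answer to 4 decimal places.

0.4501

r = Cov(a,b) / (s_a · s_b) = 81.319 / (22.277 × 8.111)
  = 81.319 / 180.6887 ≈ 0.4501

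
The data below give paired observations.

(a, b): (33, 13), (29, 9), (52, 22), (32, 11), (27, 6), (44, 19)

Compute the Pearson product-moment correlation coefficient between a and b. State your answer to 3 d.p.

0.980

n = 6, Σa = 217, Σb = 80, Σa² = 8323, Σb² = 1252, Σab = 3184
nΣab − ΣaΣb = 19104 − 17360 = 1744
nΣa² − (Σa)² = 49938 − 47089 = 2849; nΣb² − (Σb)² = 7512 − 6400 = 1112
r = 1744 / √(2849 × 1112) = 1744 / 1779.9124 ≈ 0.980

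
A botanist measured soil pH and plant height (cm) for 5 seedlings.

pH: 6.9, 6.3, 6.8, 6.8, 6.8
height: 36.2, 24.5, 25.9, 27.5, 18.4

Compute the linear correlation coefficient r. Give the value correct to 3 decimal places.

n = 5, Σx = 33.6, Σy = 132.5, Σx² = 226.02, Σy² = 3676.31, Σxy = 892.37
nΣxy − ΣxΣy = 4461.85 − 4452 = 9.85
nΣx² − (Σx)² = 1130.1 − 1128.96 = 1.14; nΣy² − (Σy)² = 18381.55 − 17556.25 = 825.3
r = 9.85 / √(1.14 × 825.3) = 9.85 / 30.6731 ≈ 0.321

0.321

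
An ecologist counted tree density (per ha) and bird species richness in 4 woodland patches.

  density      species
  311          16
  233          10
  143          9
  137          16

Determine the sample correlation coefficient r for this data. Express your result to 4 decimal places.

0.2981

n = 4, Σx = 824, Σy = 51, Σx² = 190228, Σy² = 693, Σxy = 10785
nΣxy − ΣxΣy = 43140 − 42024 = 1116
nΣx² − (Σx)² = 760912 − 678976 = 81936; nΣy² − (Σy)² = 2772 − 2601 = 171
r = 1116 / √(81936 × 171) = 1116 / 3743.1345 ≈ 0.2981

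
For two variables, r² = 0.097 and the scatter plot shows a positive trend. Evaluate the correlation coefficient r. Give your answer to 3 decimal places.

|r| = √0.097 = 0.311
The association is positive, so r = 0.311.

0.311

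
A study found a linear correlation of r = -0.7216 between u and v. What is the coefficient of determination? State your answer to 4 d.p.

r² = (-0.7216)² = 0.5207

0.5207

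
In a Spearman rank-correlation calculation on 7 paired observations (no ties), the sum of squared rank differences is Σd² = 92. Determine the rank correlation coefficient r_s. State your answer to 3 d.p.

ρ = 1 − 6Σd² / [n(n²−1)] = 1 − 6×92 / (7×48)
  = 1 − 552/336 = 1 − 1.6429 ≈ -0.643

-0.643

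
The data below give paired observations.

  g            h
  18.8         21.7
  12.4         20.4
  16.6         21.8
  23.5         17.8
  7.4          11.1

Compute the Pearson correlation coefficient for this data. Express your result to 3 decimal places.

0.569

n = 5, Σg = 78.7, Σh = 92.8, Σg² = 1389.77, Σh² = 1802.34, Σgh = 1523.24
nΣgh − ΣgΣh = 7616.2 − 7303.36 = 312.84
nΣg² − (Σg)² = 6948.85 − 6193.69 = 755.16; nΣh² − (Σh)² = 9011.7 − 8611.84 = 399.86
r = 312.84 / √(755.16 × 399.86) = 312.84 / 549.5073 ≈ 0.569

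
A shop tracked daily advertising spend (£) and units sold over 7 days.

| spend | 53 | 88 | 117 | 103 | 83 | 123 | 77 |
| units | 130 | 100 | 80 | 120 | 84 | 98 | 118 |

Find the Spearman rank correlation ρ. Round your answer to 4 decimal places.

-0.5714

Rank spend: 1, 4, 6, 5, 3, 7, 2
Rank units: 7, 4, 1, 6, 2, 3, 5
d = rank(spend) − rank(units): -6, 0, 5, -1, 1, 4, -3; Σd² = 88
ρ = 1 − 6Σd² / [n(n²−1)] = 1 − 6×88 / (7×48) = 1 − 528/336 ≈ -0.5714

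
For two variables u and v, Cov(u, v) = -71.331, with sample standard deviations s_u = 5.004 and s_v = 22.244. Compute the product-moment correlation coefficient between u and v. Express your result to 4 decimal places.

r = Cov(u,v) / (s_u · s_v) = -71.331 / (5.004 × 22.244)
  = -71.331 / 111.3090 ≈ -0.6408

-0.6408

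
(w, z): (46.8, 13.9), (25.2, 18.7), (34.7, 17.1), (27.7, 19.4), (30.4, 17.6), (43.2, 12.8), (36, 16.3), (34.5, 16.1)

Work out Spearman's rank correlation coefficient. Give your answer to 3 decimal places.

-0.881

Rank w: 8, 1, 5, 2, 3, 7, 6, 4
Rank z: 2, 7, 5, 8, 6, 1, 4, 3
d = rank(w) − rank(z): 6, -6, 0, -6, -3, 6, 2, 1; Σd² = 158
ρ = 1 − 6Σd² / [n(n²−1)] = 1 − 6×158 / (8×63) = 1 − 948/504 ≈ -0.881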